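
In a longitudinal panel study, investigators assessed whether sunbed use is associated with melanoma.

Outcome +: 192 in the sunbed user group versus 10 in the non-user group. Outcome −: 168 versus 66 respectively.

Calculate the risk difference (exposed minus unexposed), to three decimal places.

From the description: a = 192, b = 168, c = 10, d = 66.
Risk in exposed = 192/360 = 0.533333; risk in unexposed = 10/76 = 0.131579.
Risk difference = 0.533333 − 0.131579 = 0.401754

0.402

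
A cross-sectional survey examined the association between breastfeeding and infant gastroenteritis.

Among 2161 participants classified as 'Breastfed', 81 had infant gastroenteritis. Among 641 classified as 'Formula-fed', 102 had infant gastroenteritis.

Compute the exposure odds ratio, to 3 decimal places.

0.206

From the description: a = 81, b = 2080, c = 102, d = 539.
OR = (a·d)/(b·c) = (81 × 539) / (2080 × 102) = 43659 / 212160 = 0.20578
Exposure is associated with lower odds of infant gastroenteritis (OR = 0.21 < 1).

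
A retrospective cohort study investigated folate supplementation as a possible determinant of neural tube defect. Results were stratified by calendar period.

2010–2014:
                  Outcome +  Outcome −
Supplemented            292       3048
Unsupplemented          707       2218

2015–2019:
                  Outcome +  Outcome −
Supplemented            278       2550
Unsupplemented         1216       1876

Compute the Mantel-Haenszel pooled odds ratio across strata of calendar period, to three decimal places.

OR_MH = Σ(aᵢdᵢ/nᵢ) / Σ(bᵢcᵢ/nᵢ), where nᵢ is the stratum total.
Stratum 1 (2010–2014): n = 6265; a·d/n = 292·2218/6265 = 103.3769; b·c/n = 3048·707/6265 = 343.9642
Stratum 2 (2015–2019): n = 5920; a·d/n = 278·1876/5920 = 88.0959; b·c/n = 2550·1216/5920 = 523.7838
OR_MH = (103.3769 + 88.0959) / (343.9642 + 523.7838) = 191.4728 / 867.7480 = 0.22065

0.221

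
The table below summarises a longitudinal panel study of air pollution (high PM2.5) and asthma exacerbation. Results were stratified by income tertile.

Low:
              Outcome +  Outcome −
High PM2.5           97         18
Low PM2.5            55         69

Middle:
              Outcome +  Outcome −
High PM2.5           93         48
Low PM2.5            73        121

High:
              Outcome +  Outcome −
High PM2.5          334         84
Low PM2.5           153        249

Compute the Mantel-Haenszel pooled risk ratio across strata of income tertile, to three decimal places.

1.982

RR_MH = Σ(aᵢ·n₀ᵢ/nᵢ) / Σ(cᵢ·n₁ᵢ/nᵢ), with n₁ᵢ = aᵢ+bᵢ (exposed), n₀ᵢ = cᵢ+dᵢ (unexposed), nᵢ = n₁ᵢ+n₀ᵢ.
Stratum 1 (Low): n₁ = 115, n₀ = 124, n = 239; a·n₀/n = 97·124/239 = 50.3264; c·n₁/n = 55·115/239 = 26.4644
Stratum 2 (Middle): n₁ = 141, n₀ = 194, n = 335; a·n₀/n = 93·194/335 = 53.8567; c·n₁/n = 73·141/335 = 30.7254
Stratum 3 (High): n₁ = 418, n₀ = 402, n = 820; a·n₀/n = 334·402/820 = 163.7415; c·n₁/n = 153·418/820 = 77.9927
RR_MH = (50.3264 + 53.8567 + 163.7415) / (26.4644 + 30.7254 + 77.9927) = 267.9245 / 135.1825 = 1.98195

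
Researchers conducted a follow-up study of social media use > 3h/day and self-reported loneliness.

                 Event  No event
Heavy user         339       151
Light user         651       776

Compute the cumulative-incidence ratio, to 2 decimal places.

1.52

Cells: a = 339, b = 151, c = 651, d = 776.
Risk in exposed = 339/490 = 0.69184; risk in unexposed = 651/1427 = 0.45620.
RR = 0.69184 / 0.45620 = 1.51651
The risk among the exposed is 1.52 times that among the unexposed.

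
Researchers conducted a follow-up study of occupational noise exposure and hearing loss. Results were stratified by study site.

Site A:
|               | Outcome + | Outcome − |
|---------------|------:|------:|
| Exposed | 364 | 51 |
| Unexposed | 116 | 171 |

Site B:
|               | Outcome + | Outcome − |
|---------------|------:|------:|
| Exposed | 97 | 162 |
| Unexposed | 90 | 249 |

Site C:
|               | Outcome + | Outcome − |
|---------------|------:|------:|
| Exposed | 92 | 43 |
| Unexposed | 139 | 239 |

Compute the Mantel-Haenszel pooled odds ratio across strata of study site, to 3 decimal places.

OR_MH = Σ(aᵢdᵢ/nᵢ) / Σ(bᵢcᵢ/nᵢ), where nᵢ is the stratum total.
Stratum 1 (Site A): n = 702; a·d/n = 364·171/702 = 88.6667; b·c/n = 51·116/702 = 8.4274
Stratum 2 (Site B): n = 598; a·d/n = 97·249/598 = 40.3896; b·c/n = 162·90/598 = 24.3813
Stratum 3 (Site C): n = 513; a·d/n = 92·239/513 = 42.8616; b·c/n = 43·139/513 = 11.6511
OR_MH = (88.6667 + 40.3896 + 42.8616) / (8.4274 + 24.3813 + 11.6511) = 171.9179 / 44.4597 = 3.86683

3.867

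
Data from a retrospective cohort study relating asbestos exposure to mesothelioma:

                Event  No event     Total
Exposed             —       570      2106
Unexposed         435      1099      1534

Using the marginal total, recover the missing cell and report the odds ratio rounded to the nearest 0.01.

6.81

The missing cell is in the exposed row: 2106 − 570 = 1536.
So a = 1536, b = 570, c = 435, d = 1099.
OR = (a·d)/(b·c) = (1536 × 1099) / (570 × 435) = 1688064 / 247950 = 6.80808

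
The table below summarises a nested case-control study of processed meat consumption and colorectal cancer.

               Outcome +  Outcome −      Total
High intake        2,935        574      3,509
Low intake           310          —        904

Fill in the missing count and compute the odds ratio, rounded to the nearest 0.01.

9.80

The missing cell is in the unexposed row: 904 − 310 = 594.
So a = 2935, b = 574, c = 310, d = 594.
OR = (a·d)/(b·c) = (2935 × 594) / (574 × 310) = 1743390 / 177940 = 9.79763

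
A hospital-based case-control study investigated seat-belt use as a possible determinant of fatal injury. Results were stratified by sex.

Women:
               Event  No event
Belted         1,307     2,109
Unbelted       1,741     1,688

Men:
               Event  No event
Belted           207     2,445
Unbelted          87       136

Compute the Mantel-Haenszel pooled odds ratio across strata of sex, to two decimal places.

OR_MH = Σ(aᵢdᵢ/nᵢ) / Σ(bᵢcᵢ/nᵢ), where nᵢ is the stratum total.
Stratum 1 (Women): n = 6845; a·d/n = 1307·1688/6845 = 322.3106; b·c/n = 2109·1741/6845 = 536.4162
Stratum 2 (Men): n = 2875; a·d/n = 207·136/2875 = 9.7920; b·c/n = 2445·87/2875 = 73.9878
OR_MH = (322.3106 + 9.7920) / (536.4162 + 73.9878) = 332.1026 / 610.4040 = 0.54407

0.54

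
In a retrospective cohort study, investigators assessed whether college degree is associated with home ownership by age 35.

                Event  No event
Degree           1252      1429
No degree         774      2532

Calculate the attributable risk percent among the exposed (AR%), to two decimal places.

Cells: a = 1252, b = 1429, c = 774, d = 2532.
Risk in exposed = 1252/2681 = 0.46699; risk in unexposed = 774/3306 = 0.23412.
RR = 0.46699/0.23412 = 1.99466
AR% = (RR − 1)/RR × 100 = (1.99466 − 1)/1.99466 × 100 = 49.8662%

49.87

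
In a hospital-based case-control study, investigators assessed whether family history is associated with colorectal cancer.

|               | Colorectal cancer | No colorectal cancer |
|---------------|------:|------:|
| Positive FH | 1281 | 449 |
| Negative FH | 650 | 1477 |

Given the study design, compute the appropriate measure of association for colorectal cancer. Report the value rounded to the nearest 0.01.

Cells: a = 1281, b = 449, c = 650, d = 1477.
This is a hospital-based case-control study: participants were sampled on outcome status, so risks in the source population cannot be estimated directly — relative risk is not valid here. The odds ratio is the appropriate measure.
OR = (a·d)/(b·c) = (1281 × 1477) / (449 × 650) = 1892037 / 291850 = 6.48291

6.48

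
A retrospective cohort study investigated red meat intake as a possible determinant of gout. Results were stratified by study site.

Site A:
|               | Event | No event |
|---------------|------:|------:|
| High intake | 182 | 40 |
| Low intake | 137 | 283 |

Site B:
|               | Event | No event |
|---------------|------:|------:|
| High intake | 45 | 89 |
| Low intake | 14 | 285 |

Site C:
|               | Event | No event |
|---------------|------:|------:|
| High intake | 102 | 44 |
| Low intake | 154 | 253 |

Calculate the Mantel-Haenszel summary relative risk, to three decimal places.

RR_MH = Σ(aᵢ·n₀ᵢ/nᵢ) / Σ(cᵢ·n₁ᵢ/nᵢ), with n₁ᵢ = aᵢ+bᵢ (exposed), n₀ᵢ = cᵢ+dᵢ (unexposed), nᵢ = n₁ᵢ+n₀ᵢ.
Stratum 1 (Site A): n₁ = 222, n₀ = 420, n = 642; a·n₀/n = 182·420/642 = 119.0654; c·n₁/n = 137·222/642 = 47.3738
Stratum 2 (Site B): n₁ = 134, n₀ = 299, n = 433; a·n₀/n = 45·299/433 = 31.0739; c·n₁/n = 14·134/433 = 4.3326
Stratum 3 (Site C): n₁ = 146, n₀ = 407, n = 553; a·n₀/n = 102·407/553 = 75.0705; c·n₁/n = 154·146/553 = 40.6582
RR_MH = (119.0654 + 31.0739 + 75.0705) / (47.3738 + 4.3326 + 40.6582) = 225.2098 / 92.3646 = 2.43827

2.438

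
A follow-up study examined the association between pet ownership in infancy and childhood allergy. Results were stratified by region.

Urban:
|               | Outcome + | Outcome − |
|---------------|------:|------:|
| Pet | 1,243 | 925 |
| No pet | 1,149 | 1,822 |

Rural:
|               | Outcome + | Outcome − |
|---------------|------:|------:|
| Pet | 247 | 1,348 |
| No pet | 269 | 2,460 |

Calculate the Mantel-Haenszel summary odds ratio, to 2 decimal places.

OR_MH = Σ(aᵢdᵢ/nᵢ) / Σ(bᵢcᵢ/nᵢ), where nᵢ is the stratum total.
Stratum 1 (Urban): n = 5139; a·d/n = 1243·1822/5139 = 440.6978; b·c/n = 925·1149/5139 = 206.8155
Stratum 2 (Rural): n = 4324; a·d/n = 247·2460/4324 = 140.5227; b·c/n = 1348·269/4324 = 83.8603
OR_MH = (440.6978 + 140.5227) / (206.8155 + 83.8603) = 581.2205 / 290.6758 = 1.99955

2.00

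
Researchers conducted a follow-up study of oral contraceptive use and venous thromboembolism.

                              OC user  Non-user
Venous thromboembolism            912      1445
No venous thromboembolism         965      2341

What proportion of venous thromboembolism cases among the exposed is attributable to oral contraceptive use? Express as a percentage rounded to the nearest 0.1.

Reading the table with exposure as columns: a = 912 (OC user, case), b = 965 (OC user, non-case), c = 1445 (Non-user, case), d = 2341.
Risk in exposed = 912/1877 = 0.48588; risk in unexposed = 1445/3786 = 0.38167.
RR = 0.48588/0.38167 = 1.27304
AR% = (RR − 1)/RR × 100 = (1.27304 − 1)/1.27304 × 100 = 21.4481%

21.4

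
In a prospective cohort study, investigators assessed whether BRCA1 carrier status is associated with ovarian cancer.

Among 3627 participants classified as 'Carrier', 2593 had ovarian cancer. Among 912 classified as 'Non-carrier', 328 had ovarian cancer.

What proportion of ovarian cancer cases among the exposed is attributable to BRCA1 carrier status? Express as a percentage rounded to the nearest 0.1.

From the description: a = 2593, b = 1034, c = 328, d = 584.
Risk in exposed = 2593/3627 = 0.71492; risk in unexposed = 328/912 = 0.35965.
RR = 0.71492/0.35965 = 1.98781
AR% = (RR − 1)/RR × 100 = (1.98781 − 1)/1.98781 × 100 = 49.6935%

49.7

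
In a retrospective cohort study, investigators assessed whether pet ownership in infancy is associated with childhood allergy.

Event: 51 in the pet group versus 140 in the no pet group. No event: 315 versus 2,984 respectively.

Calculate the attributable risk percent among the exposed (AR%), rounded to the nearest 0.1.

67.8

From the description: a = 51, b = 315, c = 140, d = 2984.
Risk in exposed = 51/366 = 0.13934; risk in unexposed = 140/3124 = 0.04481.
RR = 0.13934/0.04481 = 3.10937
AR% = (RR − 1)/RR × 100 = (3.10937 − 1)/3.10937 × 100 = 67.8391%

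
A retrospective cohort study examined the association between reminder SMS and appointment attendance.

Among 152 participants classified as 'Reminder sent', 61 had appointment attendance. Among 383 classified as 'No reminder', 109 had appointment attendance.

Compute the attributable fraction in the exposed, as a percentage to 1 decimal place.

29.1

From the description: a = 61, b = 91, c = 109, d = 274.
Risk in exposed = 61/152 = 0.40132; risk in unexposed = 109/383 = 0.28460.
RR = 0.40132/0.28460 = 1.41013
AR% = (RR − 1)/RR × 100 = (1.41013 − 1)/1.41013 × 100 = 29.0844%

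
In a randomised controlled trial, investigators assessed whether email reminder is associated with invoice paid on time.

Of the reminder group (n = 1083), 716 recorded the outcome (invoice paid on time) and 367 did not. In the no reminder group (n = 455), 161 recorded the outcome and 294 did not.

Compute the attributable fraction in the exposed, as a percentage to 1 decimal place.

46.5

From the description: a = 716, b = 367, c = 161, d = 294.
Risk in exposed = 716/1083 = 0.66113; risk in unexposed = 161/455 = 0.35385.
RR = 0.66113/0.35385 = 1.86840
AR% = (RR − 1)/RR × 100 = (1.86840 − 1)/1.86840 × 100 = 46.4783%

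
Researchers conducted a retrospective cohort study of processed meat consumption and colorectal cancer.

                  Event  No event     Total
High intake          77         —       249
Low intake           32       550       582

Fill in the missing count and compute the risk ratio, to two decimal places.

5.62

The missing cell is in the exposed row: 249 − 77 = 172.
So a = 77, b = 172, c = 32, d = 550.
RR = [a/(a+b)] / [c/(c+d)] = (77/249) / (32/582) = 0.30924/0.05498 = 5.62425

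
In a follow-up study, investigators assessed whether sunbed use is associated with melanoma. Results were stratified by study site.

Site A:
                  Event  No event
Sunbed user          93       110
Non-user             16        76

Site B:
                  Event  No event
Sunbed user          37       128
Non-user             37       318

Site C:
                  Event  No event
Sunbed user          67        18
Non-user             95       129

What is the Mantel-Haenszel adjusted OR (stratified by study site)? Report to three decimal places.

OR_MH = Σ(aᵢdᵢ/nᵢ) / Σ(bᵢcᵢ/nᵢ), where nᵢ is the stratum total.
Stratum 1 (Site A): n = 295; a·d/n = 93·76/295 = 23.9593; b·c/n = 110·16/295 = 5.9661
Stratum 2 (Site B): n = 520; a·d/n = 37·318/520 = 22.6269; b·c/n = 128·37/520 = 9.1077
Stratum 3 (Site C): n = 309; a·d/n = 67·129/309 = 27.9709; b·c/n = 18·95/309 = 5.5340
OR_MH = (23.9593 + 22.6269 + 27.9709) / (5.9661 + 9.1077 + 5.5340) = 74.5571 / 20.6078 = 3.61791

3.618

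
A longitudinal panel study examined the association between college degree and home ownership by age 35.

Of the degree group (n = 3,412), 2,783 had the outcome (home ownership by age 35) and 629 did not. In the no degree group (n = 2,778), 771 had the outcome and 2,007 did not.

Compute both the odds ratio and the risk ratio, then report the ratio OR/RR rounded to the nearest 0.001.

From the description: a = 2783, b = 629, c = 771, d = 2007.
OR = (2783·2007)/(629·771) = 5585481/484959 = 11.51743
Risk in exposed = 2783/3412 = 0.81565; risk in unexposed = 771/2778 = 0.27754; RR = 2.93888
OR/RR = 11.51743 / 2.93888 = 3.91898
The outcome is not rare, so the OR lies further from 1 than the RR.

3.919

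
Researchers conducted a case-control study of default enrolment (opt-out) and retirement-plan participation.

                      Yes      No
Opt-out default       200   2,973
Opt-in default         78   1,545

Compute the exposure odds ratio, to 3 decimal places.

1.333

Cells: a = 200, b = 2973, c = 78, d = 1545.
OR = (a·d)/(b·c) = (200 × 1545) / (2973 × 78) = 309000 / 231894 = 1.33251
The odds of retirement-plan participation are about 1.33 times as high in the opt-out default group.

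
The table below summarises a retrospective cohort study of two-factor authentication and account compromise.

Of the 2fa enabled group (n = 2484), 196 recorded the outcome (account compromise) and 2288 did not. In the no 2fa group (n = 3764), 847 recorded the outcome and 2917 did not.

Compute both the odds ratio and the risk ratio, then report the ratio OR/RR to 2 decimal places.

0.84

From the description: a = 196, b = 2288, c = 847, d = 2917.
OR = (196·2917)/(2288·847) = 571732/1937936 = 0.29502
Risk in exposed = 196/2484 = 0.07890; risk in unexposed = 847/3764 = 0.22503; RR = 0.35065
OR/RR = 0.29502 / 0.35065 = 0.84136
The outcome is not rare, so the OR lies further from 1 than the RR.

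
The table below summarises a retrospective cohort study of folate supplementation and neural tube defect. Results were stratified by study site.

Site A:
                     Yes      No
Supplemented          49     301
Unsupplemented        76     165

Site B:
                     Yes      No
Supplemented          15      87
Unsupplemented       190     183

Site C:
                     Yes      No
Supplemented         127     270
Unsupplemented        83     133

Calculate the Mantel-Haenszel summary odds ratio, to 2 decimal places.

OR_MH = Σ(aᵢdᵢ/nᵢ) / Σ(bᵢcᵢ/nᵢ), where nᵢ is the stratum total.
Stratum 1 (Site A): n = 591; a·d/n = 49·165/591 = 13.6802; b·c/n = 301·76/591 = 38.7073
Stratum 2 (Site B): n = 475; a·d/n = 15·183/475 = 5.7789; b·c/n = 87·190/475 = 34.8000
Stratum 3 (Site C): n = 613; a·d/n = 127·133/613 = 27.5546; b·c/n = 270·83/613 = 36.5579
OR_MH = (13.6802 + 5.7789 + 27.5546) / (38.7073 + 34.8000 + 36.5579) = 47.0138 / 110.0652 = 0.42715

0.43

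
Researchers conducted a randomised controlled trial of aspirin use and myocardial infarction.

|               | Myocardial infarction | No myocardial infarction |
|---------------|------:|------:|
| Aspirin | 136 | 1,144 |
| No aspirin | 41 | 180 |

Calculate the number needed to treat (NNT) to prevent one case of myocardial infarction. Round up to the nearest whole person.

13

Risk in treated group = 136/1280 = 0.10625; risk in control = 41/221 = 0.18552.
Absolute risk reduction = 0.18552 − 0.10625 = 0.07927
NNT = 1 / ARR = 1 / 0.07927 = 12.615 → round up → 13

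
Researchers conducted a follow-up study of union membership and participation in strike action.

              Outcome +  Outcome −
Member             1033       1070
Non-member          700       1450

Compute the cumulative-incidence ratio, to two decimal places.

Cells: a = 1033, b = 1070, c = 700, d = 1450.
Risk in exposed = 1033/2103 = 0.49120; risk in unexposed = 700/2150 = 0.32558.
RR = 0.49120 / 0.32558 = 1.50870
The risk among the exposed is 1.51 times that among the unexposed.

1.51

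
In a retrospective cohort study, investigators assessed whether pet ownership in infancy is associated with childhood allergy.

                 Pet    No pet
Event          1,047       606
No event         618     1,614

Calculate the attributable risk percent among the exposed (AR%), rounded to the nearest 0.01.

Reading the table with exposure as columns: a = 1047 (Pet, case), b = 618 (Pet, non-case), c = 606 (No pet, case), d = 1614.
Risk in exposed = 1047/1665 = 0.62883; risk in unexposed = 606/2220 = 0.27297.
RR = 0.62883/0.27297 = 2.30363
AR% = (RR − 1)/RR × 100 = (2.30363 − 1)/2.30363 × 100 = 56.5903%

56.59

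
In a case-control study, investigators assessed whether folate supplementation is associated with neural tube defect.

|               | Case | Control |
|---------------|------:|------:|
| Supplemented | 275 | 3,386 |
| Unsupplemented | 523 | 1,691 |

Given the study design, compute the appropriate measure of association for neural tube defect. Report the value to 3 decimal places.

Cells: a = 275, b = 3386, c = 523, d = 1691.
This is a case-control study: participants were sampled on outcome status, so risks in the source population cannot be estimated directly — relative risk is not valid here. The odds ratio is the appropriate measure.
OR = (a·d)/(b·c) = (275 × 1691) / (3386 × 523) = 465025 / 1770878 = 0.26260

0.263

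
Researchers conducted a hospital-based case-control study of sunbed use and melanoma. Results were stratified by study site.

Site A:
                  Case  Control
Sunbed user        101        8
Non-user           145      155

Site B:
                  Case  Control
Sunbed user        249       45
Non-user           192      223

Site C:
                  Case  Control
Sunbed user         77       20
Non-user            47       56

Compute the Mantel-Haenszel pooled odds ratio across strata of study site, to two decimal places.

OR_MH = Σ(aᵢdᵢ/nᵢ) / Σ(bᵢcᵢ/nᵢ), where nᵢ is the stratum total.
Stratum 1 (Site A): n = 409; a·d/n = 101·155/409 = 38.2763; b·c/n = 8·145/409 = 2.8362
Stratum 2 (Site B): n = 709; a·d/n = 249·223/709 = 78.3173; b·c/n = 45·192/709 = 12.1862
Stratum 3 (Site C): n = 200; a·d/n = 77·56/200 = 21.5600; b·c/n = 20·47/200 = 4.7000
OR_MH = (38.2763 + 78.3173 + 21.5600) / (2.8362 + 12.1862 + 4.7000) = 138.1536 / 19.7224 = 7.00492

7.00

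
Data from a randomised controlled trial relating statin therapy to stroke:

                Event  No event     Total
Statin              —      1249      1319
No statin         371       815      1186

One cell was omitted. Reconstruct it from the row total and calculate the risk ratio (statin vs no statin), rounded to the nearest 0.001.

The missing cell is in the exposed row: 1319 − 1249 = 70.
So a = 70, b = 1249, c = 371, d = 815.
RR = [a/(a+b)] / [c/(c+d)] = (70/1319) / (371/1186) = 0.05307/0.31282 = 0.16965

0.170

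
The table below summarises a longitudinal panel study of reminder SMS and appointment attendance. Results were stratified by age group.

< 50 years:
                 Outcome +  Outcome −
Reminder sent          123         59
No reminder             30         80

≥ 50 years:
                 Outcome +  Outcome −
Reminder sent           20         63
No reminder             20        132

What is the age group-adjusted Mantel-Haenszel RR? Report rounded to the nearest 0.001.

RR_MH = Σ(aᵢ·n₀ᵢ/nᵢ) / Σ(cᵢ·n₁ᵢ/nᵢ), with n₁ᵢ = aᵢ+bᵢ (exposed), n₀ᵢ = cᵢ+dᵢ (unexposed), nᵢ = n₁ᵢ+n₀ᵢ.
Stratum 1 (< 50 years): n₁ = 182, n₀ = 110, n = 292; a·n₀/n = 123·110/292 = 46.3356; c·n₁/n = 30·182/292 = 18.6986
Stratum 2 (≥ 50 years): n₁ = 83, n₀ = 152, n = 235; a·n₀/n = 20·152/235 = 12.9362; c·n₁/n = 20·83/235 = 7.0638
RR_MH = (46.3356 + 12.9362) / (18.6986 + 7.0638) = 59.2718 / 25.7625 = 2.30070

2.301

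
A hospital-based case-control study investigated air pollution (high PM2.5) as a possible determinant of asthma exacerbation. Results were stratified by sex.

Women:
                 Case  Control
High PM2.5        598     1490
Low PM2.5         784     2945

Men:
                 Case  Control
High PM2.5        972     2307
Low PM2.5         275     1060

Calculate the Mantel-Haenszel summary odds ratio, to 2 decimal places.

OR_MH = Σ(aᵢdᵢ/nᵢ) / Σ(bᵢcᵢ/nᵢ), where nᵢ is the stratum total.
Stratum 1 (Women): n = 5817; a·d/n = 598·2945/5817 = 302.7523; b·c/n = 1490·784/5817 = 200.8183
Stratum 2 (Men): n = 4614; a·d/n = 972·1060/4614 = 223.3030; b·c/n = 2307·275/4614 = 137.5000
OR_MH = (302.7523 + 223.3030) / (200.8183 + 137.5000) = 526.0553 / 338.3183 = 1.55491

1.55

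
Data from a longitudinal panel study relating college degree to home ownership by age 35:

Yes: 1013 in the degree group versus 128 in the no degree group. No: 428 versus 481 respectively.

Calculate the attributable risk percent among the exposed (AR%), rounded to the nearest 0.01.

70.10

From the description: a = 1013, b = 428, c = 128, d = 481.
Risk in exposed = 1013/1441 = 0.70298; risk in unexposed = 128/609 = 0.21018.
RR = 0.70298/0.21018 = 3.34467
AR% = (RR − 1)/RR × 100 = (3.34467 − 1)/3.34467 × 100 = 70.1017%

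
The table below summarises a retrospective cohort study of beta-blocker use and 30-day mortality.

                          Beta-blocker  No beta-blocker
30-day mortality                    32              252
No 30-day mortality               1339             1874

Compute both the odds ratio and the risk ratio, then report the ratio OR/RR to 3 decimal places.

0.903

Reading the table with exposure as columns: a = 32 (Beta-blocker, case), b = 1339 (Beta-blocker, non-case), c = 252 (No beta-blocker, case), d = 1874.
OR = (32·1874)/(1339·252) = 59968/337428 = 0.17772
Risk in exposed = 32/1371 = 0.02334; risk in unexposed = 252/2126 = 0.11853; RR = 0.19691
OR/RR = 0.17772 / 0.19691 = 0.90253
The outcome is not rare, so the OR lies further from 1 than the RR.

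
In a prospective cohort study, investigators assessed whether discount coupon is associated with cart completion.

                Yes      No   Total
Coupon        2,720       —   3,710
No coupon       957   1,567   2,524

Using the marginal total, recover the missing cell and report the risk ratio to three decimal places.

The missing cell is in the exposed row: 3710 − 2720 = 990.
So a = 2720, b = 990, c = 957, d = 1567.
RR = [a/(a+b)] / [c/(c+d)] = (2720/3710) / (957/2524) = 0.73315/0.37916 = 1.93363

1.934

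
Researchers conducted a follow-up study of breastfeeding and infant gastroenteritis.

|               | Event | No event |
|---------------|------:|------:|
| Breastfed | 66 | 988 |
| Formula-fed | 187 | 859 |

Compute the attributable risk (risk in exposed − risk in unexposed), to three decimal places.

-0.116

Cells: a = 66, b = 988, c = 187, d = 859.
Risk in exposed = 66/1054 = 0.062619; risk in unexposed = 187/1046 = 0.178776.
Risk difference = 0.062619 − 0.178776 = -0.116158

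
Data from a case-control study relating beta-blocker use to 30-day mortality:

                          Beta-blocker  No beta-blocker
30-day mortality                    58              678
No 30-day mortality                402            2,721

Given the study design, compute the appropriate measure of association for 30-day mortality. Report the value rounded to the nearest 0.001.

Reading the table with exposure as columns: a = 58 (Beta-blocker, case), b = 402 (Beta-blocker, non-case), c = 678 (No beta-blocker, case), d = 2721.
This is a case-control study: participants were sampled on outcome status, so risks in the source population cannot be estimated directly — relative risk is not valid here. The odds ratio is the appropriate measure.
OR = (a·d)/(b·c) = (58 × 2721) / (402 × 678) = 157818 / 272556 = 0.57903

0.579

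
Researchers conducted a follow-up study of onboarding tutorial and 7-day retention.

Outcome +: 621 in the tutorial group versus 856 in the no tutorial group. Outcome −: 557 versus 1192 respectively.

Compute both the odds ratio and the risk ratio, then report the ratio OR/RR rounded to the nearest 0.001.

1.231

From the description: a = 621, b = 557, c = 856, d = 1192.
OR = (621·1192)/(557·856) = 740232/476792 = 1.55253
Risk in exposed = 621/1178 = 0.52716; risk in unexposed = 856/2048 = 0.41797; RR = 1.26125
OR/RR = 1.55253 / 1.26125 = 1.23094
The outcome is not rare, so the OR lies further from 1 than the RR.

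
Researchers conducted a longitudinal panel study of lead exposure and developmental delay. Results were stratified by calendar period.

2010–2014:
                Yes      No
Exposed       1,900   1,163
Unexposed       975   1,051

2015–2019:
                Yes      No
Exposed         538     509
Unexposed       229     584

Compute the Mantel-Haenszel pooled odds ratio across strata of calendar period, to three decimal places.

1.966

OR_MH = Σ(aᵢdᵢ/nᵢ) / Σ(bᵢcᵢ/nᵢ), where nᵢ is the stratum total.
Stratum 1 (2010–2014): n = 5089; a·d/n = 1900·1051/5089 = 392.3954; b·c/n = 1163·975/5089 = 222.8188
Stratum 2 (2015–2019): n = 1860; a·d/n = 538·584/1860 = 168.9204; b·c/n = 509·229/1860 = 62.6672
OR_MH = (392.3954 + 168.9204) / (222.8188 + 62.6672) = 561.3158 / 285.4860 = 1.96618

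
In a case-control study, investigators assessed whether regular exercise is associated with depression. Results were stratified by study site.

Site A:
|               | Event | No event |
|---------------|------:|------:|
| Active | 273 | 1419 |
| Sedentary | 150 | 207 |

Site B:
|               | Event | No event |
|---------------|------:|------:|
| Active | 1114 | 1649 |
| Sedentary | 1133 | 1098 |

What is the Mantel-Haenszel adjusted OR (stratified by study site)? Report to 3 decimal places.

0.570

OR_MH = Σ(aᵢdᵢ/nᵢ) / Σ(bᵢcᵢ/nᵢ), where nᵢ is the stratum total.
Stratum 1 (Site A): n = 2049; a·d/n = 273·207/2049 = 27.5798; b·c/n = 1419·150/2049 = 103.8799
Stratum 2 (Site B): n = 4994; a·d/n = 1114·1098/4994 = 244.9283; b·c/n = 1649·1133/4994 = 374.1123
OR_MH = (27.5798 + 244.9283) / (103.8799 + 374.1123) = 272.5081 / 477.9923 = 0.57011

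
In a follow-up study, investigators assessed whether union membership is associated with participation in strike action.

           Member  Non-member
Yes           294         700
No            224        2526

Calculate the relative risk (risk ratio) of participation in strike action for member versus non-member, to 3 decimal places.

Reading the table with exposure as columns: a = 294 (Member, case), b = 224 (Member, non-case), c = 700 (Non-member, case), d = 2526.
Risk in exposed = 294/518 = 0.56757; risk in unexposed = 700/3226 = 0.21699.
RR = 0.56757 / 0.21699 = 2.61568
The risk among the exposed is 2.62 times that among the unexposed.

2.616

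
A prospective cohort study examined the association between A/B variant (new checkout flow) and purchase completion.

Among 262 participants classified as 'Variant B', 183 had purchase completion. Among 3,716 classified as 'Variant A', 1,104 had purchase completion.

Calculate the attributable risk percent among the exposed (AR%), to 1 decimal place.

From the description: a = 183, b = 79, c = 1104, d = 2612.
Risk in exposed = 183/262 = 0.69847; risk in unexposed = 1104/3716 = 0.29709.
RR = 0.69847/0.29709 = 2.35102
AR% = (RR − 1)/RR × 100 = (2.35102 − 1)/2.35102 × 100 = 57.4653%

57.5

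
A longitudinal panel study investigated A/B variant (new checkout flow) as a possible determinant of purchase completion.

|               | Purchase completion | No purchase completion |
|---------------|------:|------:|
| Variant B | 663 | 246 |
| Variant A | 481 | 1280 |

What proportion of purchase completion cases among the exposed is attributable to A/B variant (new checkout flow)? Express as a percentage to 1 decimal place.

62.6

Cells: a = 663, b = 246, c = 481, d = 1280.
Risk in exposed = 663/909 = 0.72937; risk in unexposed = 481/1761 = 0.27314.
RR = 0.72937/0.27314 = 2.67032
AR% = (RR − 1)/RR × 100 = (2.67032 − 1)/2.67032 × 100 = 62.5514%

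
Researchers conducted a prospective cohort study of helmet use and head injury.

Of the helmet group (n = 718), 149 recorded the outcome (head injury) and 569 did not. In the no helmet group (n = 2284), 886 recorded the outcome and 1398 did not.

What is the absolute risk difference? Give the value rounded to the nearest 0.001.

-0.180

From the description: a = 149, b = 569, c = 886, d = 1398.
Risk in exposed = 149/718 = 0.207521; risk in unexposed = 886/2284 = 0.387916.
Risk difference = 0.207521 − 0.387916 = -0.180395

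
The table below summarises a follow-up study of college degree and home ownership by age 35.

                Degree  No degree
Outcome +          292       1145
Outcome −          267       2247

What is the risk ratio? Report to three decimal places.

Reading the table with exposure as columns: a = 292 (Degree, case), b = 267 (Degree, non-case), c = 1145 (No degree, case), d = 2247.
Risk in exposed = 292/559 = 0.52236; risk in unexposed = 1145/3392 = 0.33756.
RR = 0.52236 / 0.33756 = 1.54747
The risk among the exposed is 1.55 times that among the unexposed.

1.547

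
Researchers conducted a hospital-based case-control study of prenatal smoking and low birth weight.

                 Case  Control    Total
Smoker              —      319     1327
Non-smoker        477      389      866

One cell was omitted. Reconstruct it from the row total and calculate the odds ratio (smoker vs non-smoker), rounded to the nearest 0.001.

2.577

The missing cell is in the exposed row: 1327 − 319 = 1008.
So a = 1008, b = 319, c = 477, d = 389.
OR = (a·d)/(b·c) = (1008 × 389) / (319 × 477) = 392112 / 152163 = 2.57692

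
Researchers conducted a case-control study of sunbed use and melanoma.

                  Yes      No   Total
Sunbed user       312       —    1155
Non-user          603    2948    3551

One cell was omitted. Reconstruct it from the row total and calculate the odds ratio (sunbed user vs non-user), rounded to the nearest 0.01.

1.81

The missing cell is in the exposed row: 1155 − 312 = 843.
So a = 312, b = 843, c = 603, d = 2948.
OR = (a·d)/(b·c) = (312 × 2948) / (843 × 603) = 919776 / 508329 = 1.80941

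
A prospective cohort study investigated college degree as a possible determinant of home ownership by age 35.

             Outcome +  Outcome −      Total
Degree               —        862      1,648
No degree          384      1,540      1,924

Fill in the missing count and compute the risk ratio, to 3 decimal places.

The missing cell is in the exposed row: 1648 − 862 = 786.
So a = 786, b = 862, c = 384, d = 1540.
RR = [a/(a+b)] / [c/(c+d)] = (786/1648) / (384/1924) = 0.47694/0.19958 = 2.38968

2.390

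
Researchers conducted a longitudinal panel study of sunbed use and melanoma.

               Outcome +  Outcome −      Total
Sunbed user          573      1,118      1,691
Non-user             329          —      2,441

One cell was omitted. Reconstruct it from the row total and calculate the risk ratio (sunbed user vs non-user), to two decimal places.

The missing cell is in the unexposed row: 2441 − 329 = 2112.
So a = 573, b = 1118, c = 329, d = 2112.
RR = [a/(a+b)] / [c/(c+d)] = (573/1691) / (329/2441) = 0.33885/0.13478 = 2.51410

2.51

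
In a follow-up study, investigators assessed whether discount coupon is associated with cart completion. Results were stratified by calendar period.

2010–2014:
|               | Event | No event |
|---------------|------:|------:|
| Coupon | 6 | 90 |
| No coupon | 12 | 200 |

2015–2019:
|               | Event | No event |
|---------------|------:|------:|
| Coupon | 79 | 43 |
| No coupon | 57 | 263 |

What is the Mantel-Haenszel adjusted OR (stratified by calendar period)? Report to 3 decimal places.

5.624

OR_MH = Σ(aᵢdᵢ/nᵢ) / Σ(bᵢcᵢ/nᵢ), where nᵢ is the stratum total.
Stratum 1 (2010–2014): n = 308; a·d/n = 6·200/308 = 3.8961; b·c/n = 90·12/308 = 3.5065
Stratum 2 (2015–2019): n = 442; a·d/n = 79·263/442 = 47.0068; b·c/n = 43·57/442 = 5.5452
OR_MH = (3.8961 + 47.0068) / (3.5065 + 5.5452) = 50.9029 / 9.0517 = 5.62355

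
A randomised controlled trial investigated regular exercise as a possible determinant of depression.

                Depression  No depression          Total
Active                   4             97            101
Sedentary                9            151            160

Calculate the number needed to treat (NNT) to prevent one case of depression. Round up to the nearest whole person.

Risk in treated group = 4/101 = 0.03960; risk in control = 9/160 = 0.05625.
Absolute risk reduction = 0.05625 − 0.03960 = 0.01665
NNT = 1 / ARR = 1 / 0.01665 = 60.074 → round up → 61

61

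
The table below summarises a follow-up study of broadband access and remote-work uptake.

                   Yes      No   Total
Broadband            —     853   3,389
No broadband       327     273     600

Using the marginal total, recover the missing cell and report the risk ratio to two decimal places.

The missing cell is in the exposed row: 3389 − 853 = 2536.
So a = 2536, b = 853, c = 327, d = 273.
RR = [a/(a+b)] / [c/(c+d)] = (2536/3389) / (327/600) = 0.74830/0.54500 = 1.37303

1.37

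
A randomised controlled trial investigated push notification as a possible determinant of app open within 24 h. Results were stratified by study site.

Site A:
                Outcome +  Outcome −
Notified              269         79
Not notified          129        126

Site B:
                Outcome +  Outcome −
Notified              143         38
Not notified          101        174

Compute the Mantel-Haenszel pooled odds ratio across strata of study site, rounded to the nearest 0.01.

OR_MH = Σ(aᵢdᵢ/nᵢ) / Σ(bᵢcᵢ/nᵢ), where nᵢ is the stratum total.
Stratum 1 (Site A): n = 603; a·d/n = 269·126/603 = 56.2090; b·c/n = 79·129/603 = 16.9005
Stratum 2 (Site B): n = 456; a·d/n = 143·174/456 = 54.5658; b·c/n = 38·101/456 = 8.4167
OR_MH = (56.2090 + 54.5658) / (16.9005 + 8.4167) = 110.7747 / 25.3172 = 4.37548

4.38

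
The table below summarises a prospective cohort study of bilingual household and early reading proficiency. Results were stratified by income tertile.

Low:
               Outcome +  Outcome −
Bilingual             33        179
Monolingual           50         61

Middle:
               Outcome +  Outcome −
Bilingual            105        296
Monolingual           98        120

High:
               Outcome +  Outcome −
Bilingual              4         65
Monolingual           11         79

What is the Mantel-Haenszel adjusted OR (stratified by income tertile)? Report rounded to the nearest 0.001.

0.361

OR_MH = Σ(aᵢdᵢ/nᵢ) / Σ(bᵢcᵢ/nᵢ), where nᵢ is the stratum total.
Stratum 1 (Low): n = 323; a·d/n = 33·61/323 = 6.2322; b·c/n = 179·50/323 = 27.7090
Stratum 2 (Middle): n = 619; a·d/n = 105·120/619 = 20.3554; b·c/n = 296·98/619 = 46.8627
Stratum 3 (High): n = 159; a·d/n = 4·79/159 = 1.9874; b·c/n = 65·11/159 = 4.4969
OR_MH = (6.2322 + 20.3554 + 1.9874) / (27.7090 + 46.8627 + 4.4969) = 28.5750 / 79.0685 = 0.36140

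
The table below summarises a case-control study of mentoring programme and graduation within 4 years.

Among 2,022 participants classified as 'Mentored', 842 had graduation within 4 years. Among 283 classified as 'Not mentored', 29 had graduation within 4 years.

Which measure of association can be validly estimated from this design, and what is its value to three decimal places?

From the description: a = 842, b = 1180, c = 29, d = 254.
This is a case-control study: participants were sampled on outcome status, so risks in the source population cannot be estimated directly — relative risk is not valid here. The odds ratio is the appropriate measure.
OR = (a·d)/(b·c) = (842 × 254) / (1180 × 29) = 213868 / 34220 = 6.24980

6.250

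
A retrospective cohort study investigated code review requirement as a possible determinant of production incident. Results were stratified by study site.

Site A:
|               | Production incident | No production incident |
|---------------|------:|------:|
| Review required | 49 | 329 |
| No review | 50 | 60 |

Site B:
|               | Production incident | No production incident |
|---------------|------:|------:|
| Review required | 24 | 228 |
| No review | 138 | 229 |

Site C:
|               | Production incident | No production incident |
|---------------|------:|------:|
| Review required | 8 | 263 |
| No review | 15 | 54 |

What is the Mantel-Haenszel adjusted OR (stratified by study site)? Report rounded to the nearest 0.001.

0.168

OR_MH = Σ(aᵢdᵢ/nᵢ) / Σ(bᵢcᵢ/nᵢ), where nᵢ is the stratum total.
Stratum 1 (Site A): n = 488; a·d/n = 49·60/488 = 6.0246; b·c/n = 329·50/488 = 33.7090
Stratum 2 (Site B): n = 619; a·d/n = 24·229/619 = 8.8788; b·c/n = 228·138/619 = 50.8304
Stratum 3 (Site C): n = 340; a·d/n = 8·54/340 = 1.2706; b·c/n = 263·15/340 = 11.6029
OR_MH = (6.0246 + 8.8788 + 1.2706) / (33.7090 + 50.8304 + 11.6029) = 16.1740 / 96.1423 = 0.16823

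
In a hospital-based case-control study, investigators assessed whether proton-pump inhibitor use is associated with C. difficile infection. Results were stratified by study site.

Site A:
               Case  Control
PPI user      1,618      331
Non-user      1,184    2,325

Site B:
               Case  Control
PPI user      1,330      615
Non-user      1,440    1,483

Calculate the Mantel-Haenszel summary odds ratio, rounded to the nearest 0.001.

OR_MH = Σ(aᵢdᵢ/nᵢ) / Σ(bᵢcᵢ/nᵢ), where nᵢ is the stratum total.
Stratum 1 (Site A): n = 5458; a·d/n = 1618·2325/5458 = 689.2360; b·c/n = 331·1184/5458 = 71.8036
Stratum 2 (Site B): n = 4868; a·d/n = 1330·1483/4868 = 405.1746; b·c/n = 615·1440/4868 = 181.9228
OR_MH = (689.2360 + 405.1746) / (71.8036 + 181.9228) = 1094.4106 / 253.7264 = 4.31335

4.313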